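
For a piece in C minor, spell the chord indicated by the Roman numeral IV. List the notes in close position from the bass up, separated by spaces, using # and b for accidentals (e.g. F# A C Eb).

F A C

Scale degree 4 in C minor is F; here the chord built on it is altered to a major triad. IV is the major subdominant, borrowed from the parallel major.
So the chord is F-A-C.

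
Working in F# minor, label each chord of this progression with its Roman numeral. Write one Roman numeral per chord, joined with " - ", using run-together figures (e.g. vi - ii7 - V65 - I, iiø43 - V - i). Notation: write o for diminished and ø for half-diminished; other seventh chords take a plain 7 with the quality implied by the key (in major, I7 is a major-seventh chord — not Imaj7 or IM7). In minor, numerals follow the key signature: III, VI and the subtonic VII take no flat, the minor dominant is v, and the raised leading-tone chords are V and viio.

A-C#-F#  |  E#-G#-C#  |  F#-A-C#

A-C#-F# has root F#, degree 1 in F# minor, so i6.
E#-G#-C#: root C# is the dominant; major triad there is V6.
F#-A-C# has root F#, degree 1 in F# minor, so i.

i6 - V6 - i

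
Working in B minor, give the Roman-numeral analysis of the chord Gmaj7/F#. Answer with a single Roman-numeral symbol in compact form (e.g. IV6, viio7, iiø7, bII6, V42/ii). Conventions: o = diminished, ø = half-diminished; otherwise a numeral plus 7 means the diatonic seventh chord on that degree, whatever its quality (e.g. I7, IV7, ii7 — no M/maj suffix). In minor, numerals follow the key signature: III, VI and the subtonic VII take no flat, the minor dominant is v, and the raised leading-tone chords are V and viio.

VI42

The pitches G-B-D-F# form a major seventh chord rooted on G.
G is scale degree 6 in B minor, and a major seventh chord on that degree is written VI7.
With F# in the bass the chord is in third inversion, so the figured bass is 42.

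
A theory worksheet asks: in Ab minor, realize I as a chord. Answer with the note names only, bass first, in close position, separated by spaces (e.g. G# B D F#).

Ab C Eb

I is the major tonic (Picardy third), borrowed from the parallel major. In Ab minor that root is Ab.
So the chord is Ab-C-Eb.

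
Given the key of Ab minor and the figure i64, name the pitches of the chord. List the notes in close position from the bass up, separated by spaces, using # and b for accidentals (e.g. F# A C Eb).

Eb Ab Cb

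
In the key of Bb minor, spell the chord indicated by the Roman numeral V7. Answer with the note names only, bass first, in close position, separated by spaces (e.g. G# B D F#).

F A C Eb

In Bb minor, the dominant is F. The dominant is major (leading tone raised), so V is a dominant seventh chord.
That chord is spelled F-A-C-Eb.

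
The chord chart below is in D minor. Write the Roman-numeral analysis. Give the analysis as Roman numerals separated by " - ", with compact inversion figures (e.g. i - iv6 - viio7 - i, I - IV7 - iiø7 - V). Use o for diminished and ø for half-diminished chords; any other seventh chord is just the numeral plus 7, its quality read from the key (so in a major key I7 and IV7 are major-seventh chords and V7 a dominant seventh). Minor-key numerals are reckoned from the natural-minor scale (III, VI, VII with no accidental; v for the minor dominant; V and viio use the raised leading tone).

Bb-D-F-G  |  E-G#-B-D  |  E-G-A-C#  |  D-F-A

Bb-D-F-G has root G, degree 4 in D minor, so iv65.
E-G#-B-D: chromatic; E is V of V, so V7/V.
E-G-A-C# has root A, degree 5 in D minor, so V43.
D-F-A: minor triad on D = scale degree 1 → i.

iv65 - V7/V - V43 - i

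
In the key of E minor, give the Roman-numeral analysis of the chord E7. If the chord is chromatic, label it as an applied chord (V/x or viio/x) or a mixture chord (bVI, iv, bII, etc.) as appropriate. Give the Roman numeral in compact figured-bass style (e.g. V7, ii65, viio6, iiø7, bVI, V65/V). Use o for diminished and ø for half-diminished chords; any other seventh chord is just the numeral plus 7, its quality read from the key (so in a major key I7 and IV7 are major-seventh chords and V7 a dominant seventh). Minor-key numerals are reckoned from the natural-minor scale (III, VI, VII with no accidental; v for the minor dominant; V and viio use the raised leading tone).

V7/iv

Stacked in thirds the chord is E-G#-B-D: a dominant seventh chord on E.
E is not a diatonic chord root with this quality in E minor, but it lies a perfect fifth above A (iv), so the chord functions as an applied dominant of iv.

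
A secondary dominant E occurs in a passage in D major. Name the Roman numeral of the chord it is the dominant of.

The chord is a major triad on E.
A dominant resolves down a perfect fifth: E → A. In D major, A is scale degree 5, i.e. V.

V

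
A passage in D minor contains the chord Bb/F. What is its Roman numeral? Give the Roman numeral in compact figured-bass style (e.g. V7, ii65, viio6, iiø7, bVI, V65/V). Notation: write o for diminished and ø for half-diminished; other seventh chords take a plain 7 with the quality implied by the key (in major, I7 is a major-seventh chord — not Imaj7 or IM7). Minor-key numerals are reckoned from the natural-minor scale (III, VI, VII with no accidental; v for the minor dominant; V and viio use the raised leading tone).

VI64

Stacked in thirds the chord is Bb-D-F: a major triad on Bb.
In D minor, Bb is the submediant; the diatonic major triad there is VI.
With F in the bass the chord is in second inversion, so the figured bass is 64.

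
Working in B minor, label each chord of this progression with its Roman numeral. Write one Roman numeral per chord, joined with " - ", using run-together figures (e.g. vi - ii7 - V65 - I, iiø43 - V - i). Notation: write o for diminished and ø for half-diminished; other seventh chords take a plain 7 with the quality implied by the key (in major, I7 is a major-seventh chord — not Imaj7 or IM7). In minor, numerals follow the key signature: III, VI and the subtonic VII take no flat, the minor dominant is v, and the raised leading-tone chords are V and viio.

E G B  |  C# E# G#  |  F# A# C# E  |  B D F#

E-G-B: minor triad on E = scale degree 4 → iv.
C#-E#-G# is the secondary dominant of V (major triad on C#): V/V.
F#-A#-C#-E: root F# is the dominant; dominant seventh chord there is V7.
B-D-F#: root B is the tonic; minor triad there is i.

iv - V/V - V7 - i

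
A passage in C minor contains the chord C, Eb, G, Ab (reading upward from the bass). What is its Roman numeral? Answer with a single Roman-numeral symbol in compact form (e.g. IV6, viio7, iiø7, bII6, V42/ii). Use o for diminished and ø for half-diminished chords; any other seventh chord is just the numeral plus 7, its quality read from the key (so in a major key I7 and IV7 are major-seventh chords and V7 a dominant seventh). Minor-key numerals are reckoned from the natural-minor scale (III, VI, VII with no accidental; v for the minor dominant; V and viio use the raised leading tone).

VI65

Stacked in thirds the chord is Ab-C-Eb-G: a major seventh chord on Ab.
Ab is scale degree 6 in C minor, and a major seventh chord on that degree is written VI7.
With C in the bass the chord is in first inversion, so the figured bass is 65.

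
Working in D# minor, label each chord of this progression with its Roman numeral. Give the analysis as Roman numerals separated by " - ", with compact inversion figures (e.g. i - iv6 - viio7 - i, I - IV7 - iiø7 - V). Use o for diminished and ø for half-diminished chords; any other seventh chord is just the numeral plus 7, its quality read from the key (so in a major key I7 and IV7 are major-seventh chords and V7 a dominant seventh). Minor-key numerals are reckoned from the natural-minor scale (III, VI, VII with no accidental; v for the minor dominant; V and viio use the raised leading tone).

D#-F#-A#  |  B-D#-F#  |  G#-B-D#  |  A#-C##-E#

i - VI - iv - V

D#-F#-A# has root D#, degree 1 in D# minor, so i.
B-D#-F# has root B, degree 6 in D# minor, so VI.
G#-B-D# has root G#, degree 4 in D# minor, so iv.
A#-C##-E#: root A# is the dominant; major triad there is V.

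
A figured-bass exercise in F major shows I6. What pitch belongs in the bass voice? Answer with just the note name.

I in F major has root F; the chord is F-A-C.
The figure 6 means first inversion — the third is in the bass.

A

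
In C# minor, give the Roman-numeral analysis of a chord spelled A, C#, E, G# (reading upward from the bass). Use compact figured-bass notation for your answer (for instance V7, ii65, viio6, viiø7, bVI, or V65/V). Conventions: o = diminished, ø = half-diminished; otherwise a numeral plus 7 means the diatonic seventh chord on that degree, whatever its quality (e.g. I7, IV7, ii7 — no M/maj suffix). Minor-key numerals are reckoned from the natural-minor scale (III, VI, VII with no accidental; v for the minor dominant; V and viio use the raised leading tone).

VI7

The pitches A-C#-E-G# form a major seventh chord rooted on A.
A is scale degree 6 in C# minor, and a major seventh chord on that degree is written VI7.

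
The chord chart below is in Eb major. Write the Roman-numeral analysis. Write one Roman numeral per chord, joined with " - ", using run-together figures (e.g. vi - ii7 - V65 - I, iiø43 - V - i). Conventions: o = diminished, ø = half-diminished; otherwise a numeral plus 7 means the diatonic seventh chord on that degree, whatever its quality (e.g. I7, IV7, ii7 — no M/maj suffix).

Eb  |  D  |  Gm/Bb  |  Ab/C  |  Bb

Eb: root Eb is the tonic; major triad there is I.
D is the secondary dominant of iii (major triad on D): V/iii.
Gm/Bb: minor triad on G = scale degree 3 → iii6.
Ab/C: major triad on Ab = scale degree 4 → IV6.
Bb: major triad on Bb = scale degree 5 → V.

I - V/iii - iii6 - IV6 - V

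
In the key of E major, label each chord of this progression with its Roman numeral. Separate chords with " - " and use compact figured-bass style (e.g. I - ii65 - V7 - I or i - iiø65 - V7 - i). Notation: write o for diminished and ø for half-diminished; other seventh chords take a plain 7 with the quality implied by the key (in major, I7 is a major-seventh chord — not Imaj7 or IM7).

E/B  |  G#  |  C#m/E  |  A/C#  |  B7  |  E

I64 - V/vi - vi6 - IV6 - V7 - I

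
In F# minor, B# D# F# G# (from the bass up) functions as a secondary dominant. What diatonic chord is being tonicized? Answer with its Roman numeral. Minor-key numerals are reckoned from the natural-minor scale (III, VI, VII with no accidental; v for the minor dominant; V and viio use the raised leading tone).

The chord is a dominant seventh chord on G#.
A dominant resolves down a perfect fifth: G# → C#. In F# minor, C# is scale degree 5, i.e. V.

V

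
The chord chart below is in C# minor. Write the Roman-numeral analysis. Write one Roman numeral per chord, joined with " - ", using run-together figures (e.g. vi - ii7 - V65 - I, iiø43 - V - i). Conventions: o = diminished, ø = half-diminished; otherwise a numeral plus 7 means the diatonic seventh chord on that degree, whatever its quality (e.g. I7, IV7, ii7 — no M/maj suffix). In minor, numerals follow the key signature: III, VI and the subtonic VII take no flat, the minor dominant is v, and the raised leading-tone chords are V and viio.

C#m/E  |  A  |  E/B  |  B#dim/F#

i6 - VI - III64 - viio64

C#m/E: minor triad on C# = scale degree 1 → i6.
A: root A is the submediant; major triad there is VI.
E/B: root E is the mediant; major triad there is III64.
B#dim/F# has root B#, degree 7 in C# minor, so viio64.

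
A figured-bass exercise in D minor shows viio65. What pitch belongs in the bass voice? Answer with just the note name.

E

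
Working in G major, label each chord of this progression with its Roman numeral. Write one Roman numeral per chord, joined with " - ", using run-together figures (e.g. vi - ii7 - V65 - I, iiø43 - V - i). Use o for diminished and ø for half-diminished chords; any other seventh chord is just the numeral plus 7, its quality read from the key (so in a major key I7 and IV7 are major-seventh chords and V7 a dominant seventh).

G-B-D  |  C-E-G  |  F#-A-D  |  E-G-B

G-B-D: root G is the tonic; major triad there is I.
C-E-G: root C is the subdominant; major triad there is IV.
F#-A-D: major triad on D = scale degree 5 → V6.
E-G-B has root E, degree 6 in G major, so vi.

I - IV - V6 - vi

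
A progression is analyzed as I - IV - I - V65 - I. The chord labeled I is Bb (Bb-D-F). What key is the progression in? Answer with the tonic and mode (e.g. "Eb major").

The chord Bb is a major triad rooted on Bb; its label is I.
If Bb is scale degree 1 and the mode makes that degree carry a major triad, the tonic is Bb and the mode is major.

Bb major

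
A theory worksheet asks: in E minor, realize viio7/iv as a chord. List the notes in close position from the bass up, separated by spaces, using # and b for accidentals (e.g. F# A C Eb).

G# B D F

viio7/iv is a secondary leading-tone chord. The target iv is A in E minor; the applied chord is rooted a semitone below, on G#.
Building a fully diminished seventh chord on G# gives G#-B-D-F.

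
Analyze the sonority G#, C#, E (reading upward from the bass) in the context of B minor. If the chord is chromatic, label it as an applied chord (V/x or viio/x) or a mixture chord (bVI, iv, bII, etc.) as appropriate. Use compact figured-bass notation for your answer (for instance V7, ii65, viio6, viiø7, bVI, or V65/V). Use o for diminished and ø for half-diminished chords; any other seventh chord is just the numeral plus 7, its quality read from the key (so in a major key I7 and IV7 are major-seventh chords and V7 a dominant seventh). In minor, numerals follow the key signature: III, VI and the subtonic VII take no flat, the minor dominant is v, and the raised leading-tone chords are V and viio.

ii64

Stacked in thirds the chord is C#-E-G#: a minor triad on C#.
C# is the second degree of B minor. This is the minor supertonic, borrowed from the parallel major (the Dorian ii).
With G# in the bass the chord is in second inversion, so the figured bass is 64.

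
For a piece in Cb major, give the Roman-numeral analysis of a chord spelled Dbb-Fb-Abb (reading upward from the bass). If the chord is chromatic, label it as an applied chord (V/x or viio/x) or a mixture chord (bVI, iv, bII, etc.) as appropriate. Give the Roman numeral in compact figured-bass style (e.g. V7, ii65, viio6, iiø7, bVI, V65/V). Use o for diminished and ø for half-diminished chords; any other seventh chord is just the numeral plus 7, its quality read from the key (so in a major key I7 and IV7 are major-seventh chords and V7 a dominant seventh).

bII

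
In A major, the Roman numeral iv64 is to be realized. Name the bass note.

A

iv in A major has root D; the chord is D-F-A.
The figure 64 means second inversion — the fifth is in the bass.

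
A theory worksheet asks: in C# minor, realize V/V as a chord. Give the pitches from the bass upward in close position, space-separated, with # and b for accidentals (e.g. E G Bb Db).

The slash means an applied dominant: we want the dominant of V. In C# minor, V is G# major, and its dominant is built on D#.
Building a major triad on D# gives D#-F##-A#.

D# F## A#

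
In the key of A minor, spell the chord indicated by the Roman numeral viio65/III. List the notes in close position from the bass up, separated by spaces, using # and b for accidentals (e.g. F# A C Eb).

viio65/III is a secondary leading-tone chord. The target III is C in A minor; the applied chord is rooted a semitone below, on B.
Building a fully diminished seventh chord on B gives B-D-F-Ab.
With the 65 figure the chord is in first inversion; from the bass D upward in close position it reads D-F-Ab-B.

D F Ab B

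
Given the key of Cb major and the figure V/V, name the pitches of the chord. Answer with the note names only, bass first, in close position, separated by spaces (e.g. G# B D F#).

The slash means an applied dominant: we want the dominant of V. In Cb major, V is Gb major, and its dominant is built on Db.
Building a major triad on Db gives Db-F-Ab.

Db F Ab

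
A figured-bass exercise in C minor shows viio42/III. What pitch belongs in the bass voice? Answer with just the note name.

Cb

The applied chord viio42/III is rooted on D: D-F-Ab-Cb.
The figure 42 means third inversion — the seventh is in the bass.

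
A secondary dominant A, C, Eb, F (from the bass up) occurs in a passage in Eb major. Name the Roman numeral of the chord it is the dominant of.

V

The chord is a dominant seventh chord on F.
A dominant resolves down a perfect fifth: F → Bb. In Eb major, Bb is scale degree 5, i.e. V.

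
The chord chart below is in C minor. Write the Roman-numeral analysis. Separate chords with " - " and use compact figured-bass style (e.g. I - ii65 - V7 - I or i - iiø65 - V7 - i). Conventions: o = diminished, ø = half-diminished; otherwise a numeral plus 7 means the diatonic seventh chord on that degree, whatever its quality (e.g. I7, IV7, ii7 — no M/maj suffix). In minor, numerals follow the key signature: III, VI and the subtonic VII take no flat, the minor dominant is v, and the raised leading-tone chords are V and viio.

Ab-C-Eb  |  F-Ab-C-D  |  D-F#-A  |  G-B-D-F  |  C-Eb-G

VI - iiø65 - V/V - V7 - i

Ab-C-Eb: root Ab is the submediant; major triad there is VI.
F-Ab-C-D has root D, degree 2 in C minor, so iiø65.
D-F#-A is the secondary dominant of V (major triad on D): V/V.
G-B-D-F: root G is the dominant; dominant seventh chord there is V7.
C-Eb-G has root C, degree 1 in C minor, so i.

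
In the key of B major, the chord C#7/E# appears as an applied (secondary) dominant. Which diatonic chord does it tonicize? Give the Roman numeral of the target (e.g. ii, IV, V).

V

The chord is a dominant seventh chord on C#.
A dominant resolves down a perfect fifth: C# → F#. In B major, F# is scale degree 5, i.e. V.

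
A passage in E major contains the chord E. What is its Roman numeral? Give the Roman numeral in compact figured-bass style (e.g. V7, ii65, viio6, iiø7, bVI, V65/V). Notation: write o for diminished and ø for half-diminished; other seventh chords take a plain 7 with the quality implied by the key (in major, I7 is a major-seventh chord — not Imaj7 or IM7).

Stacked in thirds the chord is E-G#-B: a major triad on E.
E is scale degree 1 in E major, and a major triad on that degree is written I.

I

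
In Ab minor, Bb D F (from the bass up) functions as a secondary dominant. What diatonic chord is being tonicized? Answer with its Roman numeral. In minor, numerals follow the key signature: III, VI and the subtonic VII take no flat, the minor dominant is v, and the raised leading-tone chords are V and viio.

The chord is a major triad on Bb.
A dominant resolves down a perfect fifth: Bb → Eb. In Ab minor, Eb is scale degree 5, i.e. V.

V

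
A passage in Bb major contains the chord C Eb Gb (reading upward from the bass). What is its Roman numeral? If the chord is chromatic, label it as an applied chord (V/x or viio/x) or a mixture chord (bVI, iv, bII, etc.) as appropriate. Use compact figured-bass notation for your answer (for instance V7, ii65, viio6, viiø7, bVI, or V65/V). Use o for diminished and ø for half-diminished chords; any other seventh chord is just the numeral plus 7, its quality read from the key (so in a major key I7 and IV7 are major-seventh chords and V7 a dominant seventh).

Stacked in thirds the chord is C-Eb-Gb: a diminished triad on C.
C is the second degree of Bb major. This is the diminished supertonic triad, borrowed from the parallel minor.

iio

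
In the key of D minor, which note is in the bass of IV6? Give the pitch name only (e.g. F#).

IV in D minor has root G; the chord is G-B-D.
The figure 6 means first inversion — the third is in the bass.

B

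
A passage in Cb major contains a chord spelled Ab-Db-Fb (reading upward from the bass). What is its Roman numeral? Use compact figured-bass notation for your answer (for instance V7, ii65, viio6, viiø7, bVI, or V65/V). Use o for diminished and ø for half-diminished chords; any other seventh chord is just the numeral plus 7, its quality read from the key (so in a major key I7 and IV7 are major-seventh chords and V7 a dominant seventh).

The pitches Db-Fb-Ab form a minor triad rooted on Db.
Db is scale degree 2 in Cb major, and a minor triad on that degree is written ii.
With Ab in the bass the chord is in second inversion, so the figured bass is 64.

ii64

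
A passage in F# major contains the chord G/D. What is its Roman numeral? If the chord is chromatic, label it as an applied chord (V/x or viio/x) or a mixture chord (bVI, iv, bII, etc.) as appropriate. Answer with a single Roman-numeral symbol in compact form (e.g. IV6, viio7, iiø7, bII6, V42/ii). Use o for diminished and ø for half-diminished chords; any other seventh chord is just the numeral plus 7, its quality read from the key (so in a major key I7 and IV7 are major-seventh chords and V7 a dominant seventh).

bII64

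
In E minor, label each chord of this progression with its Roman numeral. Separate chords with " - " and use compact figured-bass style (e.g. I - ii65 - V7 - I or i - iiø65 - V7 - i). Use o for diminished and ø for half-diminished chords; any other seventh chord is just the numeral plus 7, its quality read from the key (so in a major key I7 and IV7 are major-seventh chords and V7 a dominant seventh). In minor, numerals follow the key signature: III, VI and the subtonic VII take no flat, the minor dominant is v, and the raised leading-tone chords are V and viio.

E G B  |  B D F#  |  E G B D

E-G-B has root E, degree 1 in E minor, so i.
B-D-F#: root B is the dominant; minor triad there is v.
E-G-B-D has root E, degree 1 in E minor, so i7.

i - v - i7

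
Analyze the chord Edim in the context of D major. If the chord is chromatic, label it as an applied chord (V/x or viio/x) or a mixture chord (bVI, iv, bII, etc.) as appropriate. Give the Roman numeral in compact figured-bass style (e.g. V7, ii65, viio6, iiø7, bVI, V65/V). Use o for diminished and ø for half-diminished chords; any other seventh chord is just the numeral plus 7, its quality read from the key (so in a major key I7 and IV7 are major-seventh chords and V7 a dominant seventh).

iio

Stacked in thirds the chord is E-G-Bb: a diminished triad on E.
E is the second degree of D major. This is the diminished supertonic triad, borrowed from the parallel minor.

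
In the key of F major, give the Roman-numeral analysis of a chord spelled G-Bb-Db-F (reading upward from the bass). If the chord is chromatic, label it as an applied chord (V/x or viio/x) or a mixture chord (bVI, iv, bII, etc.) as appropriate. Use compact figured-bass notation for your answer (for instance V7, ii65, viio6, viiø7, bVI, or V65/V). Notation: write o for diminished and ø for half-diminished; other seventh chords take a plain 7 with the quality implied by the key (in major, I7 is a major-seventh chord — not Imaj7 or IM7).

iiø7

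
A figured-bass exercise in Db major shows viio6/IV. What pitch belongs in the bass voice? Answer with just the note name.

The applied chord viio6/IV is rooted on F: F-Ab-Cb.
The figure 6 means first inversion — the third is in the bass.

Ab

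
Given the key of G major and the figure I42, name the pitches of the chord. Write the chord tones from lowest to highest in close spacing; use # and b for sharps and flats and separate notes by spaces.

F# G B D

The numeral's case and figure indicate a major seventh chord. In G major its root, the tonic, is G.
That chord is spelled G-B-D-F#.
The figured bass 42 indicates third inversion, placing the seventh (F#) in the bass: F#-G-B-D.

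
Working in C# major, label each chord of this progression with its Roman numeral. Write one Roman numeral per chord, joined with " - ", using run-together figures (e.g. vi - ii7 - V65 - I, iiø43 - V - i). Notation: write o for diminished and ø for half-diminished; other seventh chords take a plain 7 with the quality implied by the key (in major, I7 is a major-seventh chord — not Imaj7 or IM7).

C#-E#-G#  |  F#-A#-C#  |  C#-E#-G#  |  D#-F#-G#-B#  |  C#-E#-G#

C#-E#-G# has root C#, degree 1 in C# major, so I.
F#-A#-C#: major triad on F# = scale degree 4 → IV.
C#-E#-G# has root C#, degree 1 in C# major, so I.
D#-F#-G#-B# has root G#, degree 5 in C# major, so V43.
C#-E#-G#: major triad on C# = scale degree 1 → I.

I - IV - I - V43 - I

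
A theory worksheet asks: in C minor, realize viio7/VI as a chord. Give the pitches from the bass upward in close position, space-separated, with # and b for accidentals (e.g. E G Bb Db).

G Bb Db Fb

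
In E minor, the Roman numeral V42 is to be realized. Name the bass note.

A

V in E minor has root B; the chord is B-D#-F#-A.
The figure 42 means third inversion — the seventh is in the bass.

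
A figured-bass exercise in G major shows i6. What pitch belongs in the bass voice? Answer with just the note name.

i in G major has root G; the chord is G-Bb-D.
The figure 6 means first inversion — the third is in the bass.

Bb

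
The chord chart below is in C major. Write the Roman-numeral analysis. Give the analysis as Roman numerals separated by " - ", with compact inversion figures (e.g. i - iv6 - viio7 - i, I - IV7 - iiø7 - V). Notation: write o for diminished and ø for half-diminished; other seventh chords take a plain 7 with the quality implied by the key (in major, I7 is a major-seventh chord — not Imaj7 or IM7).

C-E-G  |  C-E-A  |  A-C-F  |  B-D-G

I - vi6 - IV6 - V6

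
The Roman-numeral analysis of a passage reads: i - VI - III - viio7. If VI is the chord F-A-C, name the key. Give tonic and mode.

A minor

The anchor chord is a major triad on F, labeled VI.
If F is scale degree 6 and the mode makes that degree carry a major triad, the tonic is A and the mode is minor.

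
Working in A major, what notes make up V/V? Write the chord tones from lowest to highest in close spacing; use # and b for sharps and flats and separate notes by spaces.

V/V is a secondary dominant — the dominant triad of V. V in A major is E, so the applied chord's root is B, a perfect fifth above.
Building a major triad on B gives B-D#-F#.

B D# F#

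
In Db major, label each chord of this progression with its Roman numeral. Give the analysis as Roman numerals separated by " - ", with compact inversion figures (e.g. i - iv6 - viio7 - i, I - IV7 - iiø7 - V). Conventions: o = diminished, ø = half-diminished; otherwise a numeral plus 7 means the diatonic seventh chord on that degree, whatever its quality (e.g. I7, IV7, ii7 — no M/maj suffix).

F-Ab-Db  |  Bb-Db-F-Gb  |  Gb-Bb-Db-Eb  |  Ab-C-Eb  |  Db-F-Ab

I6 - IV65 - ii65 - V - I

F-Ab-Db has root Db, degree 1 in Db major, so I6.
Bb-Db-F-Gb has root Gb, degree 4 in Db major, so IV65.
Gb-Bb-Db-Eb has root Eb, degree 2 in Db major, so ii65.
Ab-C-Eb has root Ab, degree 5 in Db major, so V.
Db-F-Ab: root Db is the tonic; major triad there is I.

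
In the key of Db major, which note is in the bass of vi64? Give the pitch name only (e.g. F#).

vi in Db major has root Bb; the chord is Bb-Db-F.
The figure 64 means second inversion — the fifth is in the bass.

F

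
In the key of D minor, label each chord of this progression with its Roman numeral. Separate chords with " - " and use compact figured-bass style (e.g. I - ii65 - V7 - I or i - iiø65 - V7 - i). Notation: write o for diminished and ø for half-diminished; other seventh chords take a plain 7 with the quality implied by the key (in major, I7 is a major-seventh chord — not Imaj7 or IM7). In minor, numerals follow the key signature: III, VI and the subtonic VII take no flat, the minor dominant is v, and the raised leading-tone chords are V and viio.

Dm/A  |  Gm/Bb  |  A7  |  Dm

Dm/A has root D, degree 1 in D minor, so i64.
Gm/Bb: minor triad on G = scale degree 4 → iv6.
A7: dominant seventh chord on A = scale degree 5 → V7.
Dm has root D, degree 1 in D minor, so i.

i64 - iv6 - V7 - i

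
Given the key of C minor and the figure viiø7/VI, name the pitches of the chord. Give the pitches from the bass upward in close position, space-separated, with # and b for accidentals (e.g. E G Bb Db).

G Bb Db F

viiø7/VI is a secondary leading-tone chord. The target VI is Ab in C minor; the applied chord is rooted a semitone below, on G.
Building a half-diminished seventh chord on G gives G-Bb-Db-F.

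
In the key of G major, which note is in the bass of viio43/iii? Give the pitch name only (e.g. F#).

E

The applied chord viio43/iii is rooted on A#: A#-C#-E-G.
The figure 43 means second inversion — the fifth is in the bass.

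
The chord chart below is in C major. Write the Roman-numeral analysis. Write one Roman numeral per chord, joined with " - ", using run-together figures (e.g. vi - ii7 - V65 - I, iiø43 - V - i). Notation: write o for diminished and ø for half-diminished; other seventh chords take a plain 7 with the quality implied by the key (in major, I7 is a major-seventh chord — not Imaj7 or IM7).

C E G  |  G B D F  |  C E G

I - V7 - I

C-E-G has root C, degree 1 in C major, so I.
G-B-D-F has root G, degree 5 in C major, so V7.
C-E-G has root C, degree 1 in C major, so I.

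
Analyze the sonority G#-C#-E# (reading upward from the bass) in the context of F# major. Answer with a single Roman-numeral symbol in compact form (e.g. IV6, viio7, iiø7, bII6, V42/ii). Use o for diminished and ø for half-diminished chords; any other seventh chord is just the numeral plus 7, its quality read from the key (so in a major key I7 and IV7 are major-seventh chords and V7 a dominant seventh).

V64

Stacked in thirds the chord is C#-E#-G#: a major triad on C#.
C# is scale degree 5 in F# major, and a major triad on that degree is written V.
With G# in the bass the chord is in second inversion, so the figured bass is 64.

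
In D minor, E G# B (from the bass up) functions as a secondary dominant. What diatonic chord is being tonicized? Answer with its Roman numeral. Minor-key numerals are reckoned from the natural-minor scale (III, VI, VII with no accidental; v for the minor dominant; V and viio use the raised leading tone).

V

The chord is a major triad on E.
A dominant resolves down a perfect fifth: E → A. In D minor, A is scale degree 5, i.e. V.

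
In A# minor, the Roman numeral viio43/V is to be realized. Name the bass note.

The applied chord viio43/V is rooted on D##: D##-F##-A#-C#.
The figure 43 means second inversion — the fifth is in the bass.

A#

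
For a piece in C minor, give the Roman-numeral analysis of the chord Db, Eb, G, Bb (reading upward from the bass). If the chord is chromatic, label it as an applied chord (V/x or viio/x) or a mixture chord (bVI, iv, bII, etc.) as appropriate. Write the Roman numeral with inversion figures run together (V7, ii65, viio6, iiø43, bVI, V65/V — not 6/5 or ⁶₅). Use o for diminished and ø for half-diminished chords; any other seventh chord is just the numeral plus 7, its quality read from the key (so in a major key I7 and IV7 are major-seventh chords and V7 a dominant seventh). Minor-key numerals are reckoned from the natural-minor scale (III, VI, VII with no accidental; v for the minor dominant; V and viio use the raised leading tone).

V42/VI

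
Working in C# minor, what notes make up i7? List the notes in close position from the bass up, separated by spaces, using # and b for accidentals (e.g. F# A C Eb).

The numeral's case and figure indicate a minor seventh chord. In C# minor its root, the tonic, is C#.
That chord is spelled C#-E-G#-B.

C# E G# B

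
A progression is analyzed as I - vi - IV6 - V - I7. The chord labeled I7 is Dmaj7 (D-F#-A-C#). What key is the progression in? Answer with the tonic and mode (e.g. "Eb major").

D major

The anchor chord is a major seventh chord on D, labeled I7.
If D is scale degree 1 and the mode makes that degree carry a major seventh chord, the tonic is D and the mode is major.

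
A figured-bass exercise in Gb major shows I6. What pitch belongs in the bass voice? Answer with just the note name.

Bb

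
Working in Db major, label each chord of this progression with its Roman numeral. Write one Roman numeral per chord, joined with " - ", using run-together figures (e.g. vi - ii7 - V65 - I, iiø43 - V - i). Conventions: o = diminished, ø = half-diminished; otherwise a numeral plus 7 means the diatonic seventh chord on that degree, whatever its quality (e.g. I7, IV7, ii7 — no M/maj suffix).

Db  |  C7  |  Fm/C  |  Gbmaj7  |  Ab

Db: major triad on Db = scale degree 1 → I.
C7: a dominant seventh chord on C, the applied dominant of iii → V7/iii.
Fm/C has root F, degree 3 in Db major, so iii64.
Gbmaj7 has root Gb, degree 4 in Db major, so IV7.
Ab has root Ab, degree 5 in Db major, so V.

I - V7/iii - iii64 - IV7 - V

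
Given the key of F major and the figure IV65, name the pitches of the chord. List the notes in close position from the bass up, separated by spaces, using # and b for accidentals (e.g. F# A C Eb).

The numeral's case and figure indicate a major seventh chord. In F major its root, the subdominant, is Bb.
Stacking thirds from Bb gives Bb-D-F-A.
The figured bass 65 indicates first inversion, placing the third (D) in the bass: D-F-A-Bb.

D F A Bb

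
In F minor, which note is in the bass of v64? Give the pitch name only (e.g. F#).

G

v in F minor has root C; the chord is C-Eb-G.
The figure 64 means second inversion — the fifth is in the bass.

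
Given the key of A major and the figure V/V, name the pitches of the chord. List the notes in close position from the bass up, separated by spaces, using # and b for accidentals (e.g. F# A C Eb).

B D# F#

V/V is a secondary dominant — the dominant triad of V. V in A major is E, so the applied chord's root is B, a perfect fifth above.
Building a major triad on B gives B-D#-F#.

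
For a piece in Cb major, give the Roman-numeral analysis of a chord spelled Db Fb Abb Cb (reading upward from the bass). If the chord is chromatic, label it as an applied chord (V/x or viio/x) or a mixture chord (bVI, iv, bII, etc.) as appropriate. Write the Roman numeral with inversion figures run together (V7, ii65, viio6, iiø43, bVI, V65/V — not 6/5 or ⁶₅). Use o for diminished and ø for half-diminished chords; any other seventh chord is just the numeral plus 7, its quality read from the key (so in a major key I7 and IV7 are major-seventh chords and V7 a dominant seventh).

The pitches Db-Fb-Abb-Cb form a half-diminished seventh chord rooted on Db.
Db is the second degree of Cb major. This is the half-diminished supertonic seventh, borrowed from the parallel minor.

iiø7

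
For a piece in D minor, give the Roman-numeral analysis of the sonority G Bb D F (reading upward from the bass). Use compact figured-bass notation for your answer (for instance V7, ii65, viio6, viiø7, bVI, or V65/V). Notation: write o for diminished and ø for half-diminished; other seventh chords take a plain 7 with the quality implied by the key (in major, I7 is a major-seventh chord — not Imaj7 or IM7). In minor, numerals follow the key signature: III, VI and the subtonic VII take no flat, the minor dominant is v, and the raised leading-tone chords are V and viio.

Stacked in thirds the chord is G-Bb-D-F: a minor seventh chord on G.
G is scale degree 4 in D minor, and a minor seventh chord on that degree is written iv7.

iv7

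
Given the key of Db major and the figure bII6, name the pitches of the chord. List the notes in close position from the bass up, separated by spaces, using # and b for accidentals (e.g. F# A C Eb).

Gb Bbb Ebb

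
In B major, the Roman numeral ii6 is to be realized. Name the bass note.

E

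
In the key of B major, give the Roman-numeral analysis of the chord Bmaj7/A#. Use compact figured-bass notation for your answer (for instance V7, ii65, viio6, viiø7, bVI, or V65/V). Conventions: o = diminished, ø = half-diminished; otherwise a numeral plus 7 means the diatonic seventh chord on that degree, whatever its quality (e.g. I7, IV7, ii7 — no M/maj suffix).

Stacked in thirds the chord is B-D#-F#-A#: a major seventh chord on B.
B is scale degree 1 in B major, and a major seventh chord on that degree is written I7.
With A# in the bass the chord is in third inversion, so the figured bass is 42.

I42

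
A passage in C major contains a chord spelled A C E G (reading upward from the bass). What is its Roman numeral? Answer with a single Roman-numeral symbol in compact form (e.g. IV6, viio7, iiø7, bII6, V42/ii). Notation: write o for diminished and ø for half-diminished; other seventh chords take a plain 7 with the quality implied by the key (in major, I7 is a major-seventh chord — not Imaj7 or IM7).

vi7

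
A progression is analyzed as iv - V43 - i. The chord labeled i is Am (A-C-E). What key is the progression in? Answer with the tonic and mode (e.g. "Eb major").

The chord Am is a minor triad rooted on A; its label is i.
If A is scale degree 1 and the mode makes that degree carry a minor triad, the tonic is A and the mode is minor.

A minor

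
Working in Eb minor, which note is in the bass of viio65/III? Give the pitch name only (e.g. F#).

The applied chord viio65/III is rooted on F: F-Ab-Cb-Ebb.
The figure 65 means first inversion — the third is in the bass.

Ab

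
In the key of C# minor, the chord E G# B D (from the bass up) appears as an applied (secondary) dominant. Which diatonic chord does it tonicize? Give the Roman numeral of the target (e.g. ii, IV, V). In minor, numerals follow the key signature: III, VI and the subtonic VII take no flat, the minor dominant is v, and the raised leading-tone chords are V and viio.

VI

The chord is a dominant seventh chord on E.
A dominant resolves down a perfect fifth: E → A. In C# minor, A is scale degree 6, i.e. VI.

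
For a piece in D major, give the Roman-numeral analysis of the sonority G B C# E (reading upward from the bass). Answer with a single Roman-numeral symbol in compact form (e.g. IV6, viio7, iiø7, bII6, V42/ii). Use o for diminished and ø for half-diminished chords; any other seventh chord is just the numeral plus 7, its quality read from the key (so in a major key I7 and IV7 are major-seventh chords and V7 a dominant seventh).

viiø43

Stacked in thirds the chord is C#-E-G-B: a half-diminished seventh chord on C#.
In D major, C# is the leading tone; the diatonic half-diminished seventh chord there is viiø7.
With G in the bass the chord is in second inversion, so the figured bass is 43.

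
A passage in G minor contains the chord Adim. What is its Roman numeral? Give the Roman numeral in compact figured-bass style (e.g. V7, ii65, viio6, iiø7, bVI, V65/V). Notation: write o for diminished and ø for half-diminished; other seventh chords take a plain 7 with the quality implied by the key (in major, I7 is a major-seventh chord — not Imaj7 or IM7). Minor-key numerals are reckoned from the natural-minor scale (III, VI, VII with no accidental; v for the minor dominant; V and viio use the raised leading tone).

Stacked in thirds the chord is A-C-Eb: a diminished triad on A.
A is scale degree 2 in G minor, and a diminished triad on that degree is written iio.

iio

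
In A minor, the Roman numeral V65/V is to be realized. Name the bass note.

D#

The applied chord V65/V is rooted on B: B-D#-F#-A.
The figure 65 means first inversion — the third is in the bass.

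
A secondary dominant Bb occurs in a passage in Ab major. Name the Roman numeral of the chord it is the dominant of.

The chord is a major triad on Bb.
A dominant resolves down a perfect fifth: Bb → Eb. In Ab major, Eb is scale degree 5, i.e. V.

V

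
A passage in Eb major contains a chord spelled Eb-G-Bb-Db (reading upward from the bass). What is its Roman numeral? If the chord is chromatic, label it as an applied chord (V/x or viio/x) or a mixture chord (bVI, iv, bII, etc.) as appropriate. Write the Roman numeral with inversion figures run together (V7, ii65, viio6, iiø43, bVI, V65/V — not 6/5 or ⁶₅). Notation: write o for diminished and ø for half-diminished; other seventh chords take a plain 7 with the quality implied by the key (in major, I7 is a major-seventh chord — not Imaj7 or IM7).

V7/IV

Stacked in thirds the chord is Eb-G-Bb-Db: a dominant seventh chord on Eb.
Eb is not a diatonic chord root with this quality in Eb major, but it lies a perfect fifth above Ab (IV), so the chord functions as an applied dominant of IV.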